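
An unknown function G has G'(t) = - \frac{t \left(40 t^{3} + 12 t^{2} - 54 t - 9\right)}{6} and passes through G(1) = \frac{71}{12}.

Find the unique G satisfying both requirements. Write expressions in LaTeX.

G(t) = - \frac{4 t^{5}}{3} - \frac{t^{4}}{2} + 3 t^{3} + \frac{3 t^{2}}{4} + 4

Differentiate the proposed G(t) back; it has to land on the given G'(t).
A general antiderivative is - \frac{4 t^{5}}{3} - \frac{t^{4}}{2} + 3 t^{3} + \frac{3 t^{2}}{4} + 5 + C.
The condition gives C = \frac{71}{12} - (\frac{83}{12}) = -1.
So G(t) = - \frac{4 t^{5}}{3} - \frac{t^{4}}{2} + 3 t^{3} + \frac{3 t^{2}}{4} + 4.
Check: d/dt[- \frac{4 t^{5}}{3} - \frac{t^{4}}{2} + 3 t^{3} + \frac{3 t^{2}}{4} + 4] = - \frac{20 t^{4}}{3} - 2 t^{3} + 9 t^{2} + \frac{3 t}{2}, which equals G'(t).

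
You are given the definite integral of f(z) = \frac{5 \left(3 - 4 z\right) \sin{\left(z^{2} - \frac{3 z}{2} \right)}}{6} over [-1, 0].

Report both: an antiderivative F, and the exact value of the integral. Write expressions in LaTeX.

Antiderivative: F(z) = \frac{5 \cos{\left(z^{2} - \frac{3 z}{2} \right)}}{3}; value = \frac{5}{3} - \frac{5 \cos{\left(\frac{5}{2} \right)}}{3}

f matches the chain-rule pattern g'(h)*h' with inner function h(z) = z^{2} - \frac{3 z}{2}; substituting u = h(z) collapses the integral.
F(z) = \frac{5 \cos{\left(z^{2} - \frac{3 z}{2} \right)}}{3} is an antiderivative of f.
Check: d/dz[\frac{5 \cos{\left(z^{2} - \frac{3 z}{2} \right)}}{3}] = - \frac{10 z \sin{\left(z^{2} - \frac{3 z}{2} \right)}}{3} + \frac{5 \sin{\left(z^{2} - \frac{3 z}{2} \right)}}{2}, which equals f(z).
F(0) = \frac{5}{3}; F(-1) = \frac{5 \cos{\left(\frac{5}{2} \right)}}{3}.
Integral = F(0) - F(-1) = \frac{5}{3} - \frac{5 \cos{\left(\frac{5}{2} \right)}}{3}.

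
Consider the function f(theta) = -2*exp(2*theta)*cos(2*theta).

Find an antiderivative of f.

Recover f(theta) by differentiating a candidate F(theta); any mismatch rules it out.
Check: d/dtheta[-exp(2*theta)*sin(2*theta)/2 - exp(2*theta)*cos(2*theta)/2] = -2*exp(2*theta)*cos(2*theta) = f(theta).

An antiderivative is F(theta) = -exp(2*theta)*sin(2*theta)/2 - exp(2*theta)*cos(2*theta)/2.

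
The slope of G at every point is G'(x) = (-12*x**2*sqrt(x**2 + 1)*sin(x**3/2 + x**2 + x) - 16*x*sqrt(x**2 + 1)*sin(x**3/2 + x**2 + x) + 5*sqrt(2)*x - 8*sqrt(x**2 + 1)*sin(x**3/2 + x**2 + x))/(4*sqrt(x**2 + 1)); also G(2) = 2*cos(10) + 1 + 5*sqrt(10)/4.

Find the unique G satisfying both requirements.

G(x) = (5*sqrt(2)*sqrt(x**2 + 1) + 8*cos(x**3/2 + x**2 + x) + 4)/4

Any candidate G(x) must reproduce the stated G'(x) exactly.
A general antiderivative is 5*sqrt(2*x**2 + 2)/4 + 2*cos(x**3/2 + x**2 + x) + C.
The condition gives C = 2*cos(10) + 1 + 5*sqrt(10)/4 - (2*cos(10) + 5*sqrt(10)/4) = 1.
So G(x) = (5*sqrt(2)*sqrt(x**2 + 1) + 8*cos(x**3/2 + x**2 + x) + 4)/4.
Check: d/dx[(5*sqrt(2)*sqrt(x**2 + 1) + 8*cos(x**3/2 + x**2 + x) + 4)/4] = (-12*x**2*sqrt(x**2 + 1)*sin(x**3/2 + x**2 + x) - 16*x*sqrt(x**2 + 1)*sin(x**3/2 + x**2 + x) + 5*sqrt(2)*x - 8*sqrt(x**2 + 1)*sin(x**3/2 + x**2 + x))/(4*sqrt(x**2 + 1)) = G'(x).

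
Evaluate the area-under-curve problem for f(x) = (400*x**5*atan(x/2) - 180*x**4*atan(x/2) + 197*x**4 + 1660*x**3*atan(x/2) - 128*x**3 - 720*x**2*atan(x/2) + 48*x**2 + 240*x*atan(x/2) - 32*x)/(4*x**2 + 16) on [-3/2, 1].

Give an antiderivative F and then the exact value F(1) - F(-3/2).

A first test for any F(x): its x-derivative must equal f(x) identically.
F(x) = -x**3/4 - x**2 - 5*(-5*x**4 + 3*x**3 - 3*x**2/2)*atan(x/2) is an antiderivative of f.
Check: d/dx[-x**3/4 - x**2 - 5*(-5*x**4 + 3*x**3 - 3*x**2/2)*atan(x/2)] = (400*x**5*atan(x/2) - 180*x**4*atan(x/2) + 197*x**4 + 1660*x**3*atan(x/2) - 128*x**3 - 720*x**2*atan(x/2) + 48*x**2 + 240*x*atan(x/2) - 32*x)/(4*x**2 + 16) = f(x).
F(1) = -5/4 + 35*atan(1/2)/2; F(-3/2) = -3105*atan(3/4)/16 - 45/32.
Integral = F(1) - F(-3/2) = 5/32 + 35*atan(1/2)/2 + 3105*atan(3/4)/16.

Antiderivative: F(x) = -x**3/4 - x**2 - 5*(-5*x**4 + 3*x**3 - 3*x**2/2)*atan(x/2); value = 5/32 + 35*atan(1/2)/2 + 3105*atan(3/4)/16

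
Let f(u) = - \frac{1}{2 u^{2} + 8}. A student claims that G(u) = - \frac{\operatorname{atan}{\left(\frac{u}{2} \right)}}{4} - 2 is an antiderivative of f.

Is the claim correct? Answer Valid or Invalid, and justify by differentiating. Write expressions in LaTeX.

Valid: G'(u) = f(u).

d/du[G] = - \frac{1}{2 u^{2} + 8}
This equals f(u) exactly, so the claim holds.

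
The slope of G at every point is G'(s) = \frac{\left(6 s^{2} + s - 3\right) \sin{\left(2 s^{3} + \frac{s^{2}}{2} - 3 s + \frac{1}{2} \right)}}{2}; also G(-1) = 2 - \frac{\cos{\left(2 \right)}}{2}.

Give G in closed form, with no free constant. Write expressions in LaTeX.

The substitution u = 2 s^{3} + \frac{s^{2}}{2} - 3 s + \frac{1}{2} works: G'(s) is exactly (dG/du)*(du/ds) for that inner function.
A general antiderivative is - \frac{\cos{\left(2 s^{3} + \frac{s^{2}}{2} - 3 s + \frac{1}{2} \right)}}{2} + C.
The condition gives C = 2 - \frac{\cos{\left(2 \right)}}{2} - (- \frac{\cos{\left(2 \right)}}{2}) = 2.
So G(s) = 2 - \frac{\cos{\left(2 s^{3} + \frac{s^{2}}{2} - 3 s + \frac{1}{2} \right)}}{2}.
Check: d/ds[2 - \frac{\cos{\left(2 s^{3} + \frac{s^{2}}{2} - 3 s + \frac{1}{2} \right)}}{2}] = 3 s^{2} \sin{\left(2 s^{3} + \frac{s^{2}}{2} - 3 s + \frac{1}{2} \right)} + \frac{s \sin{\left(2 s^{3} + \frac{s^{2}}{2} - 3 s + \frac{1}{2} \right)}}{2} - \frac{3 \sin{\left(2 s^{3} + \frac{s^{2}}{2} - 3 s + \frac{1}{2} \right)}}{2}, which equals G'(s).

G(s) = 2 - \frac{\cos{\left(2 s^{3} + \frac{s^{2}}{2} - 3 s + \frac{1}{2} \right)}}{2}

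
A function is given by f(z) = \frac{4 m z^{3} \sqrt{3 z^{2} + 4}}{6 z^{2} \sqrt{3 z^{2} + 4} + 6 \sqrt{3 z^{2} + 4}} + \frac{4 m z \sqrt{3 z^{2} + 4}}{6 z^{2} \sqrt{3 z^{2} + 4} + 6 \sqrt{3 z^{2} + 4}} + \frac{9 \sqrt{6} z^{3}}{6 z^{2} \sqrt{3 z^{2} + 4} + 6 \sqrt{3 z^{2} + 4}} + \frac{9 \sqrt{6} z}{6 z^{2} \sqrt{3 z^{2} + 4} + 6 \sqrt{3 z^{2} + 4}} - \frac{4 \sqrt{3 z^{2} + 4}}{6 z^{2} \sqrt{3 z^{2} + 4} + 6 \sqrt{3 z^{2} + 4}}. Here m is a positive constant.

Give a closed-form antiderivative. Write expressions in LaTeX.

An antiderivative is F(z) = \frac{2 m z^{2} + 3 \sqrt{6} \sqrt{3 z^{2} + 4} - 4 \operatorname{atan}{\left(z \right)}}{6}.

The integrand splits into summands that can be handled one at a time.
Check: d/dz[\frac{2 m z^{2} + 3 \sqrt{6} \sqrt{3 z^{2} + 4} - 4 \operatorname{atan}{\left(z \right)}}{6}] = \frac{4 m z^{3} \sqrt{3 z^{2} + 4} + 4 m z \sqrt{3 z^{2} + 4} + 9 \sqrt{6} z^{3} + 9 \sqrt{6} z - 4 \sqrt{3 z^{2} + 4}}{6 z^{2} \sqrt{3 z^{2} + 4} + 6 \sqrt{3 z^{2} + 4}}, which equals f(z).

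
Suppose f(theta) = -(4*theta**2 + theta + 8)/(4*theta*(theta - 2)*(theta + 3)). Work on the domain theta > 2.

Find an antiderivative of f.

An antiderivative is F(theta) = -(-20*log(theta) + 39*log(theta - 2) + 41*log(theta + 3))/60.

Factor the denominator (4*theta*(theta - 2)*(theta + 3)) and decompose: f = -41/(60*(theta + 3)) - 13/(20*(theta - 2)) + 1/(3*theta); each piece integrates to a log, atan, or power term.
Check: d/dtheta[-(-20*log(theta) + 39*log(theta - 2) + 41*log(theta + 3))/60] = (-4*theta**2 - theta - 8)/(4*theta**3 + 4*theta**2 - 24*theta), which equals f(theta).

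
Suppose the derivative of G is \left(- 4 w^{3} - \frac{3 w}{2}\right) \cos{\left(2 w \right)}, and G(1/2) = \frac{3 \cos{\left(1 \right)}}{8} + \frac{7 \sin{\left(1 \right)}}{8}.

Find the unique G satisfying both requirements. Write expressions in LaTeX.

G(w) = - 2 w^{3} \sin{\left(2 w \right)} - 3 w^{2} \cos{\left(2 w \right)} + \frac{9 w \sin{\left(2 w \right)}}{4} + \frac{9 \cos{\left(2 w \right)}}{8}

Check a candidate G(w) by differentiating: d/dw[G] must match the given G'(w).
A general antiderivative is - 2 w^{3} \sin{\left(2 w \right)} - 3 w^{2} \cos{\left(2 w \right)} + \frac{9 w \sin{\left(2 w \right)}}{4} + \frac{9 \cos{\left(2 w \right)}}{8} + C.
The condition gives C = \frac{3 \cos{\left(1 \right)}}{8} + \frac{7 \sin{\left(1 \right)}}{8} - (\frac{3 \cos{\left(1 \right)}}{8} + \frac{7 \sin{\left(1 \right)}}{8}) = 0.
So G(w) = - 2 w^{3} \sin{\left(2 w \right)} - 3 w^{2} \cos{\left(2 w \right)} + \frac{9 w \sin{\left(2 w \right)}}{4} + \frac{9 \cos{\left(2 w \right)}}{8}.
Check: d/dw[- 2 w^{3} \sin{\left(2 w \right)} - 3 w^{2} \cos{\left(2 w \right)} + \frac{9 w \sin{\left(2 w \right)}}{4} + \frac{9 \cos{\left(2 w \right)}}{8}] = - 4 w^{3} \cos{\left(2 w \right)} - \frac{3 w \cos{\left(2 w \right)}}{2}, which equals G'(w).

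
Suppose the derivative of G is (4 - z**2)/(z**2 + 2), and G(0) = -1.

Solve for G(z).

G(z) = -z + 3*sqrt(2)*atan(sqrt(2)*z/2) - 1

Differentiate the proposed G(z) back; it has to land on the given G'(z).
A general antiderivative is -z + 3*sqrt(2)*atan(sqrt(2)*z/2) + C.
The condition gives C = -1 - (0) = -1.
So G(z) = -z + 3*sqrt(2)*atan(sqrt(2)*z/2) - 1.
Check: d/dz[-z + 3*sqrt(2)*atan(sqrt(2)*z/2) - 1] = (4 - z**2)/(z**2 + 2) = G'(z).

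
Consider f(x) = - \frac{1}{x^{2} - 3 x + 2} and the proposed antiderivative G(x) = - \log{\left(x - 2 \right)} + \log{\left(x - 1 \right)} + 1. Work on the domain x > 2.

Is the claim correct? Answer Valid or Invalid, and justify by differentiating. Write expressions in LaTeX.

d/dx[G] = - \frac{1}{x^{2} - 3 x + 2}
This equals f(x) exactly, so the claim holds.

Valid. The derivative of G reproduces f.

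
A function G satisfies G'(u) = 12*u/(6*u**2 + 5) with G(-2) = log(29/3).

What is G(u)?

G(u) = log(2*u**2 + 5/3)

The substitution w = 2*u**2 + 5/3 works: G'(u) is exactly (dG/dw)*(dw/du) for that inner function.
A general antiderivative is log(2*u**2 + 5/3) + C.
The condition gives C = log(29/3) - (log(29/3)) = 0.
So G(u) = log(2*u**2 + 5/3).
Check: d/du[log(2*u**2 + 5/3)] = 12*u/(6*u**2 + 5) = G'(u).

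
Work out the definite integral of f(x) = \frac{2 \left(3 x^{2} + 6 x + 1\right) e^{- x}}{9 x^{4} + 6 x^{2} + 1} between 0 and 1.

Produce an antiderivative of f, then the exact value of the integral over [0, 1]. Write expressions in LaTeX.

Recognize the product-rule pattern: f = u'v + uv' with u = - \frac{2}{3 x^{2} + 1}, v = e^{- x}, so integration by parts undoes it.
F(x) = - \frac{2}{3 x^{2} e^{x} + e^{x}} is an antiderivative of f.
Check: d/dx[- \frac{2}{3 x^{2} e^{x} + e^{x}}] = \frac{6 x^{2} + 12 x + 2}{9 x^{4} e^{x} + 6 x^{2} e^{x} + e^{x}}, which equals f(x).
F(1) = - \frac{1}{2 e}; F(0) = -2.
Integral = F(1) - F(0) = 2 - \frac{1}{2 e}.

Antiderivative: F(x) = - \frac{2}{3 x^{2} e^{x} + e^{x}}; value = 2 - \frac{1}{2 e}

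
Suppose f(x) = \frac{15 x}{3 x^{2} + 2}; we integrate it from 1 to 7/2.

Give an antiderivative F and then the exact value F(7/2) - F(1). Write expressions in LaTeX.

The substitution u = x^{2} + \frac{2}{3} works: f is exactly (dF/du)*(du/dx) for that inner function.
F(x) = \frac{5 \log{\left(x^{2} + \frac{2}{3} \right)}}{2} is an antiderivative of f.
Check: d/dx[\frac{5 \log{\left(x^{2} + \frac{2}{3} \right)}}{2}] = \frac{15 x}{3 x^{2} + 2} = f(x).
F(7/2) = \frac{5 \log{\left(\frac{155}{12} \right)}}{2}; F(1) = \frac{5 \log{\left(\frac{5}{3} \right)}}{2}.
Integral = F(7/2) - F(1) = - \frac{5 \log{\left(\frac{5}{3} \right)}}{2} + \frac{5 \log{\left(\frac{155}{12} \right)}}{2}.

Antiderivative: F(x) = \frac{5 \log{\left(x^{2} + \frac{2}{3} \right)}}{2}; value = - \frac{5 \log{\left(\frac{5}{3} \right)}}{2} + \frac{5 \log{\left(\frac{155}{12} \right)}}{2}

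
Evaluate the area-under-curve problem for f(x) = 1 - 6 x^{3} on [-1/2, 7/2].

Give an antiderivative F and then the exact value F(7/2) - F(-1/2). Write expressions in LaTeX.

Antiderivative: F(x) = \frac{- 3 x^{4} + 2 x - 2}{2}; value = -221

Recover f(x) by differentiating a candidate F(x); any mismatch rules it out.
F(x) = \frac{- 3 x^{4} + 2 x - 2}{2} is an antiderivative of f.
Check: d/dx[\frac{- 3 x^{4} + 2 x - 2}{2}] = 1 - 6 x^{3} = f(x).
F(7/2) = - \frac{7123}{32}; F(-1/2) = - \frac{51}{32}.
Integral = F(7/2) - F(-1/2) = -221.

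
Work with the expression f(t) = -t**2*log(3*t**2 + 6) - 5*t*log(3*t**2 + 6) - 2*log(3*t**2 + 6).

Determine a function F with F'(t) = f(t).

Integrate term by term and add the pieces.
Check: d/dt[2*t**3/9 + 5*t**2/2 + 8*t/3 + (-t**3/3 - 5*t**2/2 - 2*t)*log(3*t**2 + 6) - 5*log(t**2 + 2) - 8*sqrt(2)*atan(sqrt(2)*t/2)/3] = -t**2*log(t**2 + 2) - t**2*log(3) - 5*t*log(t**2 + 2) - 5*t*log(3) - 2*log(t**2 + 2) - 2*log(3), which equals f(t).

An antiderivative is F(t) = 2*t**3/9 + 5*t**2/2 + 8*t/3 + (-t**3/3 - 5*t**2/2 - 2*t)*log(3*t**2 + 6) - 5*log(t**2 + 2) - 8*sqrt(2)*atan(sqrt(2)*t/2)/3.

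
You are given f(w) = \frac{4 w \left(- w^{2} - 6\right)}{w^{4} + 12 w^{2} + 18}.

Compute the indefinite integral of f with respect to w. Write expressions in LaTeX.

f matches the chain-rule pattern g'(h)*h' with inner function h(w) = \frac{w^{4}}{3} + 4 w^{2} + 6; substituting u = h(w) collapses the integral.
Check: d/dw[- \log{\left(\frac{w^{4}}{3} + 4 w^{2} + 6 \right)}] = \frac{- 4 w^{3} - 24 w}{w^{4} + 12 w^{2} + 18}, which equals f(w).

F(w) = - \log{\left(\frac{w^{4}}{3} + 4 w^{2} + 6 \right)} + C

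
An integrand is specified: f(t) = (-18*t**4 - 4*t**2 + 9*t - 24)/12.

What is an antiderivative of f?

An antiderivative is F(t) = -3*t**5/10 - t**3/9 + 3*t**2/8 - 2*t.

Whatever form F(t) takes, F'(t) = f(t) is non-negotiable.
Check: d/dt[-3*t**5/10 - t**3/9 + 3*t**2/8 - 2*t] = -3*t**4/2 - t**2/3 + 3*t/4 - 2, which equals f(t).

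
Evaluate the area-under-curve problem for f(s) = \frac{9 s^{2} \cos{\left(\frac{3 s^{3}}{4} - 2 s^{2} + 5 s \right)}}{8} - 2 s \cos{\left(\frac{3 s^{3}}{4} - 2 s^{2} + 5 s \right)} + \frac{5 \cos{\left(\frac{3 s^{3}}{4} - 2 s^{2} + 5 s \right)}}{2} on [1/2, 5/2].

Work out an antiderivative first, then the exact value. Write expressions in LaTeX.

Antiderivative: F(s) = \frac{\sin{\left(\frac{3 s^{3}}{4} - 2 s^{2} + 5 s \right)}}{2}; value = - \frac{\sin{\left(\frac{67}{32} \right)}}{2} + \frac{\sin{\left(\frac{375}{32} \right)}}{2}

f matches the chain-rule pattern g'(h)*h' with inner function h(s) = \frac{3 s^{3}}{4} - 2 s^{2} + 5 s; substituting u = h(s) collapses the integral.
F(s) = \frac{\sin{\left(\frac{3 s^{3}}{4} - 2 s^{2} + 5 s \right)}}{2} is an antiderivative of f.
Check: d/ds[\frac{\sin{\left(\frac{3 s^{3}}{4} - 2 s^{2} + 5 s \right)}}{2}] = \frac{9 s^{2} \cos{\left(\frac{3 s^{3}}{4} - 2 s^{2} + 5 s \right)}}{8} - 2 s \cos{\left(\frac{3 s^{3}}{4} - 2 s^{2} + 5 s \right)} + \frac{5 \cos{\left(\frac{3 s^{3}}{4} - 2 s^{2} + 5 s \right)}}{2} = f(s).
F(5/2) = \frac{\sin{\left(\frac{375}{32} \right)}}{2}; F(1/2) = \frac{\sin{\left(\frac{67}{32} \right)}}{2}.
Integral = F(5/2) - F(1/2) = - \frac{\sin{\left(\frac{67}{32} \right)}}{2} + \frac{\sin{\left(\frac{375}{32} \right)}}{2}.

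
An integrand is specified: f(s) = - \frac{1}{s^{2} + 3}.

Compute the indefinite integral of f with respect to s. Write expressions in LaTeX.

F(s) = - \frac{\sqrt{3} \operatorname{atan}{\left(\frac{\sqrt{3} s}{3} \right)}}{3} + C

Any candidate F(s) must reproduce f(s) exactly when differentiated.
Check: d/ds[- \frac{\sqrt{3} \operatorname{atan}{\left(\frac{\sqrt{3} s}{3} \right)}}{3}] = - \frac{1}{s^{2} + 3} = f(s).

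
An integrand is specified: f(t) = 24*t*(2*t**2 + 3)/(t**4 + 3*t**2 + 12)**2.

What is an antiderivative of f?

An antiderivative is F(t) = -12/(t**4 + 3*t**2 + 12).

f matches the chain-rule pattern g'(h)*h' with inner function h(t) = t**4/3 + t**2 + 4; substituting u = h(t) collapses the integral.
Check: d/dt[-12/(t**4 + 3*t**2 + 12)] = (48*t**3 + 72*t)/(t**8 + 6*t**6 + 33*t**4 + 72*t**2 + 144), which equals f(t).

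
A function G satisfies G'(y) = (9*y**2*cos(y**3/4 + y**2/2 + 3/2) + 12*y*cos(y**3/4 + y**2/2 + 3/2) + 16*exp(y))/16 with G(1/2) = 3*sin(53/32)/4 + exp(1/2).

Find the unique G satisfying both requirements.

A first test for any G(y): its y-derivative must equal the given G'(y).
A general antiderivative is exp(y) + 3*sin(y**3/4 + y**2/2 + 3/2)/4 + C.
The condition gives C = 3*sin(53/32)/4 + exp(1/2) - (3*sin(53/32)/4 + exp(1/2)) = 0.
So G(y) = exp(y) + 3*sin(y**3/4 + y**2/2 + 3/2)/4.
Check: d/dy[exp(y) + 3*sin(y**3/4 + y**2/2 + 3/2)/4] = 9*y**2*cos(y**3/4 + y**2/2 + 3/2)/16 + 3*y*cos(y**3/4 + y**2/2 + 3/2)/4 + exp(y), which equals G'(y).

G(y) = exp(y) + 3*sin(y**3/4 + y**2/2 + 3/2)/4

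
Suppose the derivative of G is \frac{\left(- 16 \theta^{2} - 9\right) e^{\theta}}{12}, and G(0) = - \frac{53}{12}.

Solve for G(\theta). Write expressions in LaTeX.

G(\theta) = - \frac{16 \theta^{2} e^{\theta} - 32 \theta e^{\theta} + 41 e^{\theta} + 12}{12}

Recognize the product-rule pattern: G'(\theta) = u'v + uv' with u = - \frac{4 \theta^{2}}{3} + \frac{8 \theta}{3} - \frac{41}{12}, v = e^{\theta}, so integration by parts undoes it.
A general antiderivative is \frac{\left(- 16 \theta^{2} + 32 \theta - 41\right) e^{\theta}}{12} + C.
The condition gives C = - \frac{53}{12} - (- \frac{41}{12}) = -1.
So G(\theta) = - \frac{16 \theta^{2} e^{\theta} - 32 \theta e^{\theta} + 41 e^{\theta} + 12}{12}.
Check: d/d\theta[- \frac{16 \theta^{2} e^{\theta} - 32 \theta e^{\theta} + 41 e^{\theta} + 12}{12}] = - \frac{4 \theta^{2} e^{\theta}}{3} - \frac{3 e^{\theta}}{4}, which equals G'(\theta).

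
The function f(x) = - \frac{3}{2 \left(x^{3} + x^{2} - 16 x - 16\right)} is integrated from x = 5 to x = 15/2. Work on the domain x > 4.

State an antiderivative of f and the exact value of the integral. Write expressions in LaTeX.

Antiderivative: F(x) = \frac{- 3 \log{\left(x - 4 \right)} + 8 \log{\left(x + 1 \right)} - 5 \log{\left(x + 4 \right)}}{80}; value = - \frac{\log{\left(6 \right)}}{10} - \frac{\log{\left(\frac{23}{2} \right)}}{16} - \frac{3 \log{\left(\frac{7}{2} \right)}}{80} + \frac{\log{\left(9 \right)}}{16} + \frac{\log{\left(\frac{17}{2} \right)}}{10}

The denominator factors as 2 \left(x - 4\right) \left(x + 1\right) \left(x + 4\right); partial fractions split f into directly integrable pieces: - \frac{1}{16 \left(x + 4\right)} + \frac{1}{10 \left(x + 1\right)} - \frac{3}{80 \left(x - 4\right)}.
F(x) = \frac{- 3 \log{\left(x - 4 \right)} + 8 \log{\left(x + 1 \right)} - 5 \log{\left(x + 4 \right)}}{80} is an antiderivative of f.
Check: d/dx[\frac{- 3 \log{\left(x - 4 \right)} + 8 \log{\left(x + 1 \right)} - 5 \log{\left(x + 4 \right)}}{80}] = - \frac{3}{2 x^{3} + 2 x^{2} - 32 x - 32}, which equals f(x).
F(15/2) = - \frac{\log{\left(\frac{23}{2} \right)}}{16} - \frac{3 \log{\left(\frac{7}{2} \right)}}{80} + \frac{\log{\left(\frac{17}{2} \right)}}{10}; F(5) = - \frac{\log{\left(9 \right)}}{16} + \frac{\log{\left(6 \right)}}{10}.
Integral = F(15/2) - F(5) = - \frac{\log{\left(6 \right)}}{10} - \frac{\log{\left(\frac{23}{2} \right)}}{16} - \frac{3 \log{\left(\frac{7}{2} \right)}}{80} + \frac{\log{\left(9 \right)}}{16} + \frac{\log{\left(\frac{17}{2} \right)}}{10}.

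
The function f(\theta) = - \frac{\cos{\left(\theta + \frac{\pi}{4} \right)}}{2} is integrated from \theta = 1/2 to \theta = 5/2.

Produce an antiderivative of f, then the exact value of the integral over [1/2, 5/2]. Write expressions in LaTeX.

Differentiate the proposed F(\theta) back; it has to land on f(\theta) exactly.
F(\theta) = - \frac{\sin{\left(\theta + \frac{\pi}{4} \right)}}{2} is an antiderivative of f.
Check: d/d\theta[- \frac{\sin{\left(\theta + \frac{\pi}{4} \right)}}{2}] = - \frac{\cos{\left(\theta + \frac{\pi}{4} \right)}}{2} = f(\theta).
F(5/2) = - \frac{\sin{\left(\frac{\pi}{4} + \frac{5}{2} \right)}}{2}; F(1/2) = - \frac{\sin{\left(\frac{1}{2} + \frac{\pi}{4} \right)}}{2}.
Integral = F(5/2) - F(1/2) = - \frac{\sin{\left(\frac{\pi}{4} + \frac{5}{2} \right)}}{2} + \frac{\sin{\left(\frac{1}{2} + \frac{\pi}{4} \right)}}{2}.

Antiderivative: F(\theta) = - \frac{\sin{\left(\theta + \frac{\pi}{4} \right)}}{2}; value = - \frac{\sin{\left(\frac{\pi}{4} + \frac{5}{2} \right)}}{2} + \frac{\sin{\left(\frac{1}{2} + \frac{\pi}{4} \right)}}{2}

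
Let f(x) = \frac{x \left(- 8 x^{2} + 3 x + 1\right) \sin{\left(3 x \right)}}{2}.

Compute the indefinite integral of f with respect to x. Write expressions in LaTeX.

F(x) = \frac{4 x^{3} \cos{\left(3 x \right)}}{3} - \frac{4 x^{2} \sin{\left(3 x \right)}}{3} - \frac{x^{2} \cos{\left(3 x \right)}}{2} + \frac{x \sin{\left(3 x \right)}}{3} - \frac{19 x \cos{\left(3 x \right)}}{18} + \frac{19 \sin{\left(3 x \right)}}{54} + \frac{\cos{\left(3 x \right)}}{9} + C

For F(x) to be correct the identity F'(x) - f(x) = 0 must hold.
Check: d/dx[\frac{4 x^{3} \cos{\left(3 x \right)}}{3} - \frac{4 x^{2} \sin{\left(3 x \right)}}{3} - \frac{x^{2} \cos{\left(3 x \right)}}{2} + \frac{x \sin{\left(3 x \right)}}{3} - \frac{19 x \cos{\left(3 x \right)}}{18} + \frac{19 \sin{\left(3 x \right)}}{54} + \frac{\cos{\left(3 x \right)}}{9}] = - 4 x^{3} \sin{\left(3 x \right)} + \frac{3 x^{2} \sin{\left(3 x \right)}}{2} + \frac{x \sin{\left(3 x \right)}}{2}, which equals f(x).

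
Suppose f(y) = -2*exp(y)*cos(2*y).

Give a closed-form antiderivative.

Check any antiderivative F(y) by computing F'(y) and comparing it with f(y).
Check: d/dy[-4*exp(y)*sin(2*y)/5 - 2*exp(y)*cos(2*y)/5] = -2*exp(y)*cos(2*y) = f(y).

An antiderivative is F(y) = -4*exp(y)*sin(2*y)/5 - 2*exp(y)*cos(2*y)/5.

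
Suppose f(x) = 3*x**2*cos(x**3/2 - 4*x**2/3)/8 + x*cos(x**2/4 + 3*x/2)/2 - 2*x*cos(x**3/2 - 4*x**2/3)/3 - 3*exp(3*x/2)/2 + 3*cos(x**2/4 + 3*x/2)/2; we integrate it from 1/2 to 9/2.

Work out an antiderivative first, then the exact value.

Antiderivative: F(x) = (-4*exp(3*x/2) + 4*sin(x**2/4 + 3*x/2) + sin(x**3/2 - 4*x**2/3))/4; value = -exp(27/4) - sin(13/16) + sin(189/16) + sin(297/16)/4 + sin(13/48)/4 + exp(3/4)

The integrand splits into summands that can be handled one at a time.
F(x) = (-4*exp(3*x/2) + 4*sin(x**2/4 + 3*x/2) + sin(x**3/2 - 4*x**2/3))/4 is an antiderivative of f.
Check: d/dx[(-4*exp(3*x/2) + 4*sin(x**2/4 + 3*x/2) + sin(x**3/2 - 4*x**2/3))/4] = 3*x**2*cos(x**3/2 - 4*x**2/3)/8 + x*cos(x**2/4 + 3*x/2)/2 - 2*x*cos(x**3/2 - 4*x**2/3)/3 - 3*exp(3*x/2)/2 + 3*cos(x**2/4 + 3*x/2)/2 = f(x).
F(9/2) = -exp(27/4) + sin(189/16) + sin(297/16)/4; F(1/2) = -exp(3/4) - sin(13/48)/4 + sin(13/16).
Integral = F(9/2) - F(1/2) = -exp(27/4) - sin(13/16) + sin(189/16) + sin(297/16)/4 + sin(13/48)/4 + exp(3/4).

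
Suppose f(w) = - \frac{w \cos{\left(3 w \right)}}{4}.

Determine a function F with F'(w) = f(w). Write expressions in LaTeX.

Check any antiderivative F(w) by computing F'(w) and comparing it with f(w).
Check: d/dw[\frac{- 3 w \sin{\left(3 w \right)} - \cos{\left(3 w \right)}}{36}] = - \frac{w \cos{\left(3 w \right)}}{4} = f(w).

An antiderivative is F(w) = \frac{- 3 w \sin{\left(3 w \right)} - \cos{\left(3 w \right)}}{36}.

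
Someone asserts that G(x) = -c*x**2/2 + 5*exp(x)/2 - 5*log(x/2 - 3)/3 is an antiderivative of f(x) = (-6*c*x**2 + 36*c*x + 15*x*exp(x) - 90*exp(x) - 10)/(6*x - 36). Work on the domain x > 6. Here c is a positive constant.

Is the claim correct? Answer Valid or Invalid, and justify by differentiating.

d/dx[G] = (-6*c*x**2 + 36*c*x + 15*x*exp(x) - 90*exp(x) - 10)/(6*x - 36)
This equals f(x) exactly, so the claim holds.

Valid - the claim checks out under differentiation.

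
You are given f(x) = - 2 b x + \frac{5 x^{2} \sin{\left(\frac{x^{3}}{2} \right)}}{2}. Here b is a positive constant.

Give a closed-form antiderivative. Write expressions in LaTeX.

An antiderivative is F(x) = \frac{- 3 b x^{2} - 5 \cos{\left(\frac{x^{3}}{2} \right)}}{3}.

Integrate term by term and add the pieces.
Check: d/dx[\frac{- 3 b x^{2} - 5 \cos{\left(\frac{x^{3}}{2} \right)}}{3}] = - 2 b x + \frac{5 x^{2} \sin{\left(\frac{x^{3}}{2} \right)}}{2} = f(x).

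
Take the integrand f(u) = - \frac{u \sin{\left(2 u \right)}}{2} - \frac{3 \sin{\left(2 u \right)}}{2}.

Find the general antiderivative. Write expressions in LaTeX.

F(u) = \frac{u \cos{\left(2 u \right)}}{4} - \frac{\sin{\left(2 u \right)}}{8} + \frac{3 \cos{\left(2 u \right)}}{4} + C

The integrand splits into summands that can be handled one at a time.
Check: d/du[\frac{u \cos{\left(2 u \right)}}{4} - \frac{\sin{\left(2 u \right)}}{8} + \frac{3 \cos{\left(2 u \right)}}{4}] = - \frac{u \sin{\left(2 u \right)}}{2} - \frac{3 \sin{\left(2 u \right)}}{2} = f(u).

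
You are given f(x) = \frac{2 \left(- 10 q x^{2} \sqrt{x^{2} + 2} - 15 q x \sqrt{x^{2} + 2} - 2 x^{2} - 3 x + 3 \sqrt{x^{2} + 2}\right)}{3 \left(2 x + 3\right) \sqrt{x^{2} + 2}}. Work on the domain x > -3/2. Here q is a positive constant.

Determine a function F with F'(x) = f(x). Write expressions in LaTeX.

An antiderivative F(x) passes only if d/dx[F] lands on f(x) exactly.
Check: d/dx[- \frac{5 q x^{2}}{3} - \frac{2 \sqrt{x^{2} + 2}}{3} + \log{\left(2 x + 3 \right)}] = \frac{- 20 q x^{2} \sqrt{x^{2} + 2} - 30 q x \sqrt{x^{2} + 2} - 4 x^{2} - 6 x + 6 \sqrt{x^{2} + 2}}{6 x \sqrt{x^{2} + 2} + 9 \sqrt{x^{2} + 2}}, which equals f(x).

An antiderivative is F(x) = - \frac{5 q x^{2}}{3} - \frac{2 \sqrt{x^{2} + 2}}{3} + \log{\left(2 x + 3 \right)}.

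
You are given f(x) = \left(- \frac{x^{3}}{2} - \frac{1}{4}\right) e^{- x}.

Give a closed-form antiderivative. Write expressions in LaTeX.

f has the shape u'v + uv' for u = \frac{x^{3}}{2} + \frac{3 x^{2}}{2} + 3 x + \frac{13}{4} and v = e^{- x} — it is the derivative of the product u*v.
Check: d/dx[\frac{\left(2 x^{3} + 6 x^{2} + 12 x + 13\right) e^{- x}}{4}] = \frac{\left(- 2 x^{3} - 1\right) e^{- x}}{4}, which equals f(x).

An antiderivative is F(x) = \frac{\left(2 x^{3} + 6 x^{2} + 12 x + 13\right) e^{- x}}{4}.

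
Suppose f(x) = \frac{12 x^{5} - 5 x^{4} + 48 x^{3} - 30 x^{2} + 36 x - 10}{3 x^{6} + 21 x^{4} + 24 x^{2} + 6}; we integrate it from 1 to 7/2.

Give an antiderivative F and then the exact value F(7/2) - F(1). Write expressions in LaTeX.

Antiderivative: F(x) = \log{\left(\frac{x^{4}}{2} + 3 x^{2} + 1 \right)} - \frac{5 \operatorname{atan}{\left(x \right)}}{3}; value = - \frac{5 \operatorname{atan}{\left(\frac{7}{2} \right)}}{3} - \log{\left(\frac{9}{2} \right)} + \frac{5 \pi}{12} + \log{\left(\frac{3609}{32} \right)}

An antiderivative F(x) passes only if d/dx[F] lands on f(x) exactly.
F(x) = \log{\left(\frac{x^{4}}{2} + 3 x^{2} + 1 \right)} - \frac{5 \operatorname{atan}{\left(x \right)}}{3} is an antiderivative of f.
Check: d/dx[\log{\left(\frac{x^{4}}{2} + 3 x^{2} + 1 \right)} - \frac{5 \operatorname{atan}{\left(x \right)}}{3}] = \frac{12 x^{5} - 5 x^{4} + 48 x^{3} - 30 x^{2} + 36 x - 10}{3 x^{6} + 21 x^{4} + 24 x^{2} + 6} = f(x).
F(7/2) = - \frac{5 \operatorname{atan}{\left(\frac{7}{2} \right)}}{3} + \log{\left(\frac{3609}{32} \right)}; F(1) = - \frac{5 \pi}{12} + \log{\left(\frac{9}{2} \right)}.
Integral = F(7/2) - F(1) = - \frac{5 \operatorname{atan}{\left(\frac{7}{2} \right)}}{3} - \log{\left(\frac{9}{2} \right)} + \frac{5 \pi}{12} + \log{\left(\frac{3609}{32} \right)}.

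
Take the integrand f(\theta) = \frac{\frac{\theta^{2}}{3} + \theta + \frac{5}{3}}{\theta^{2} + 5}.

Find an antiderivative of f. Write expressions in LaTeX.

Check any antiderivative F(\theta) by computing F'(\theta) and comparing it with f(\theta).
Check: d/d\theta[\frac{\theta}{3} + \frac{\log{\left(\theta^{2} + 5 \right)}}{2}] = \frac{\theta^{2} + 3 \theta + 5}{3 \theta^{2} + 15}, which equals f(\theta).

An antiderivative is F(\theta) = \frac{\theta}{3} + \frac{\log{\left(\theta^{2} + 5 \right)}}{2}.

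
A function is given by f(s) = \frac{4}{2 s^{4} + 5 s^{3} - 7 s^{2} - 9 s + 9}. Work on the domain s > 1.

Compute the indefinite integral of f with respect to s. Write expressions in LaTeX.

F(s) = - \frac{39 s \log{\left(s - 1 \right)} - 64 s \log{\left(s + \frac{3}{2} \right)} + 25 s \log{\left(s + 3 \right)} - 39 \log{\left(s - 1 \right)} + 64 \log{\left(s + \frac{3}{2} \right)} - 25 \log{\left(s + 3 \right)} + 60}{300 \left(s - 1\right)} + C

The denominator factors as \left(s - 1\right)^{2} \left(s + 3\right) \left(2 s + 3\right); partial fractions split f into directly integrable pieces: \frac{32}{75 \left(2 s + 3\right)} - \frac{1}{12 \left(s + 3\right)} - \frac{13}{100 \left(s - 1\right)} + \frac{1}{5 \left(s - 1\right)^{2}}.
Check: d/ds[- \frac{39 s \log{\left(s - 1 \right)} - 64 s \log{\left(s + \frac{3}{2} \right)} + 25 s \log{\left(s + 3 \right)} - 39 \log{\left(s - 1 \right)} + 64 \log{\left(s + \frac{3}{2} \right)} - 25 \log{\left(s + 3 \right)} + 60}{300 \left(s - 1\right)}] = \frac{4}{2 s^{4} + 5 s^{3} - 7 s^{2} - 9 s + 9} = f(s).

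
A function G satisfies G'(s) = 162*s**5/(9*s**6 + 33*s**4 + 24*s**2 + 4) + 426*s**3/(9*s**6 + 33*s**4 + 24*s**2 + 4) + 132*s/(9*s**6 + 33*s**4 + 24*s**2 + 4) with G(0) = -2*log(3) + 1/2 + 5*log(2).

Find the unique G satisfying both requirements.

Integrate term by term and add the pieces.
A general antiderivative is 5*log(3*s**2 + 2) + 2*log(s**4/2 + 3*s**2/2 + 1/3) + C.
The condition gives C = -2*log(3) + 1/2 + 5*log(2) - (-2*log(3) + 5*log(2)) = 1/2.
So G(s) = 5*log(3*s**2 + 2) + 2*log(s**4/2 + 3*s**2/2 + 1/3) + 1/2.
Check: d/ds[5*log(3*s**2 + 2) + 2*log(s**4/2 + 3*s**2/2 + 1/3) + 1/2] = (162*s**5 + 426*s**3 + 132*s)/(9*s**6 + 33*s**4 + 24*s**2 + 4), which equals G'(s).

G(s) = 5*log(3*s**2 + 2) + 2*log(s**4/2 + 3*s**2/2 + 1/3) + 1/2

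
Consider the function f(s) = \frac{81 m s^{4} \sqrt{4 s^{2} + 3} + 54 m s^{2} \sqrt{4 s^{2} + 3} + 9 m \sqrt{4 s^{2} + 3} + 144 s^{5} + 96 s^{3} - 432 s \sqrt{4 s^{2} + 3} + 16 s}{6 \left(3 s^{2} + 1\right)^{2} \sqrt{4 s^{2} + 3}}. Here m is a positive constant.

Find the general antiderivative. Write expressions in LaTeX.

Whatever form F(s) takes, F'(s) = f(s) is non-negotiable.
Check: d/ds[\frac{3 m s}{2} + \frac{2 \sqrt{4 s^{2} + 3}}{3} + \frac{4}{s^{2} + \frac{1}{3}}] = \frac{81 m s^{4} \sqrt{4 s^{2} + 3} + 54 m s^{2} \sqrt{4 s^{2} + 3} + 9 m \sqrt{4 s^{2} + 3} + 144 s^{5} + 96 s^{3} - 432 s \sqrt{4 s^{2} + 3} + 16 s}{54 s^{4} \sqrt{4 s^{2} + 3} + 36 s^{2} \sqrt{4 s^{2} + 3} + 6 \sqrt{4 s^{2} + 3}}, which equals f(s).

F(s) = \frac{3 m s}{2} + \frac{2 \sqrt{4 s^{2} + 3}}{3} + \frac{4}{s^{2} + \frac{1}{3}} + C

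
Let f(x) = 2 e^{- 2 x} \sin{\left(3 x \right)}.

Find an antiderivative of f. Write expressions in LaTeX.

A candidate is checked by its d/dx: the result must match f(x).
Check: d/dx[- \frac{2 \left(2 \sin{\left(3 x \right)} + 3 \cos{\left(3 x \right)}\right) e^{- 2 x}}{13}] = 2 e^{- 2 x} \sin{\left(3 x \right)} = f(x).

An antiderivative is F(x) = - \frac{2 \left(2 \sin{\left(3 x \right)} + 3 \cos{\left(3 x \right)}\right) e^{- 2 x}}{13}.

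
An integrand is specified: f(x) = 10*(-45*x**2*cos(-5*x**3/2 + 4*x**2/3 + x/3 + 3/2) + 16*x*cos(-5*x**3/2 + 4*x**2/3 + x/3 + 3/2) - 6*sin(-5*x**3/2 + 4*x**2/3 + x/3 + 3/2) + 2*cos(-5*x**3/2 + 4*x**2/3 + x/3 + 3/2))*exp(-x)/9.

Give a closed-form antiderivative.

An antiderivative is F(x) = 20*exp(-x)*sin(-5*x**3/2 + 4*x**2/3 + x/3 + 3/2)/3.

f has the shape u'v + uv' for u = 20*exp(-x)/3 and v = sin(-5*x**3/2 + 4*x**2/3 + x/3 + 3/2) — it is the derivative of the product u*v.
Check: d/dx[20*exp(-x)*sin(-5*x**3/2 + 4*x**2/3 + x/3 + 3/2)/3] = (-450*x**2*cos(-5*x**3/2 + 4*x**2/3 + x/3 + 3/2) + 160*x*cos(-5*x**3/2 + 4*x**2/3 + x/3 + 3/2) - 60*sin(-5*x**3/2 + 4*x**2/3 + x/3 + 3/2) + 20*cos(-5*x**3/2 + 4*x**2/3 + x/3 + 3/2))*exp(-x)/9, which equals f(x).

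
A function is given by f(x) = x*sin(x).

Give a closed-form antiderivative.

Recover f(x) by differentiating a candidate F(x); any mismatch rules it out.
Check: d/dx[-x*cos(x) + sin(x)] = x*sin(x) = f(x).

An antiderivative is F(x) = -x*cos(x) + sin(x).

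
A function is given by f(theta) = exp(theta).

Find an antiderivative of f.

Any candidate F(theta) must reproduce f(theta) exactly when differentiated.
Check: d/dtheta[exp(theta)] = exp(theta) = f(theta).

An antiderivative is F(theta) = exp(theta).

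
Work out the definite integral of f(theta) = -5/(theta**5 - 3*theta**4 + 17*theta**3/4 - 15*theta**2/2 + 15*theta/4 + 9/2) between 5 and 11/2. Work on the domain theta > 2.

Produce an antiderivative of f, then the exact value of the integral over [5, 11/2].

Factor the denominator ((theta - 2)*(2*theta - 3)*(2*theta + 1)*(theta**2 + 3)) and decompose: f = -20*(theta + 6)/(273*(theta**2 + 3)) - 8/(13*(2*theta + 1)) + 40/(21*(2*theta - 3)) - 4/(7*(theta - 2)); each piece integrates to a log, atan, or power term.
F(theta) = -2*(78*log(theta - 2) - 130*log(theta - 3/2) + 42*log(theta + 1/2) + 5*log(theta**2 + 3) + 20*sqrt(3)*atan(sqrt(3)*theta/3))/273 is an antiderivative of f.
Check: d/dtheta[-2*(78*log(theta - 2) - 130*log(theta - 3/2) + 42*log(theta + 1/2) + 5*log(theta**2 + 3) + 20*sqrt(3)*atan(sqrt(3)*theta/3))/273] = -20/(4*theta**5 - 12*theta**4 + 17*theta**3 - 30*theta**2 + 15*theta + 18), which equals f(theta).
F(11/2) = -4*log(7/2)/7 - 4*log(6)/13 - 40*sqrt(3)*atan(11*sqrt(3)/6)/273 - 10*log(133/4)/273 + 20*log(4)/21; F(5) = -4*log(3)/7 - 4*log(11/2)/13 - 40*sqrt(3)*atan(5*sqrt(3)/3)/273 - 10*log(28)/273 + 20*log(7/2)/21.
Integral = F(11/2) - F(5) = -32*log(7/2)/21 - 4*log(6)/13 - 40*sqrt(3)*atan(11*sqrt(3)/6)/273 - 10*log(133/4)/273 + 10*log(28)/273 + 40*sqrt(3)*atan(5*sqrt(3)/3)/273 + 4*log(11/2)/13 + 4*log(3)/7 + 20*log(4)/21.

Antiderivative: F(theta) = -2*(78*log(theta - 2) - 130*log(theta - 3/2) + 42*log(theta + 1/2) + 5*log(theta**2 + 3) + 20*sqrt(3)*atan(sqrt(3)*theta/3))/273; value = -32*log(7/2)/21 - 4*log(6)/13 - 40*sqrt(3)*atan(11*sqrt(3)/6)/273 - 10*log(133/4)/273 + 10*log(28)/273 + 40*sqrt(3)*atan(5*sqrt(3)/3)/273 + 4*log(11/2)/13 + 4*log(3)/7 + 20*log(4)/21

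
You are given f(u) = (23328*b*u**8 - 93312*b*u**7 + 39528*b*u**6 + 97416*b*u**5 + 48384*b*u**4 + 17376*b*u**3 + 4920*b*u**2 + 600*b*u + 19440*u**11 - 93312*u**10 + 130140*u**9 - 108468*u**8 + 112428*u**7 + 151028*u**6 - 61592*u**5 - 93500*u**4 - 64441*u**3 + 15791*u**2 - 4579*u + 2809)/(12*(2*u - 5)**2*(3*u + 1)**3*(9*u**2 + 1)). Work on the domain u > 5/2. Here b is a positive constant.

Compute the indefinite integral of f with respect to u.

F(u) = (216*b*u**5 - 396*b*u**4 - 336*b*u**3 - 60*b*u**2 + 72*u**8 - 204*u**7 + 236*u**6 - 520*u**5 - 208*u**4 + 54*u**3*atan(3*u) + 516*u**3 - 99*u**2*atan(3*u) + 1108*u**2 - 84*u*atan(3*u) + 536*u - 15*atan(3*u) + 188)/(12*(2*u - 5)*(3*u + 1)**2) + C

Since d/du undoes antidifferentiation here, F'(u) = f(u) is required of F(u).
Check: d/du[(216*b*u**5 - 396*b*u**4 - 336*b*u**3 - 60*b*u**2 + 72*u**8 - 204*u**7 + 236*u**6 - 520*u**5 - 208*u**4 + 54*u**3*atan(3*u) + 516*u**3 - 99*u**2*atan(3*u) + 1108*u**2 - 84*u*atan(3*u) + 536*u - 15*atan(3*u) + 188)/(12*(2*u - 5)*(3*u + 1)**2)] = (23328*b*u**8 - 93312*b*u**7 + 39528*b*u**6 + 97416*b*u**5 + 48384*b*u**4 + 17376*b*u**3 + 4920*b*u**2 + 600*b*u + 19440*u**11 - 93312*u**10 + 130140*u**9 - 108468*u**8 + 112428*u**7 + 151028*u**6 - 61592*u**5 - 93500*u**4 - 64441*u**3 + 15791*u**2 - 4579*u + 2809)/(11664*u**7 - 46656*u**6 + 19764*u**5 + 48708*u**4 + 24192*u**3 + 8688*u**2 + 2460*u + 300), which equals f(u).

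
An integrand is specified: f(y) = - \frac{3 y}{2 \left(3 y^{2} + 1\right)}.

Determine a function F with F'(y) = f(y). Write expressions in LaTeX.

An antiderivative is F(y) = - \frac{\log{\left(2 y^{2} + \frac{2}{3} \right)}}{4}.

The substitution u = 2 y^{2} + \frac{2}{3} works: f is exactly (dF/du)*(du/dy) for that inner function.
Check: d/dy[- \frac{\log{\left(2 y^{2} + \frac{2}{3} \right)}}{4}] = - \frac{3 y}{6 y^{2} + 2}, which equals f(y).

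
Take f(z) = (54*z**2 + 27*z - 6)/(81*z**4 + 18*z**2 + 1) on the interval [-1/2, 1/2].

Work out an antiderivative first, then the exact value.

Recognize the product-rule pattern: f = u'v + uv' with u = 1/(3*z**2 + 1/3), v = -2*z - 1/2, so integration by parts undoes it.
F(z) = -2*z/(3*z**2 + 1/3) - 1/(6*z**2 + 2/3) is an antiderivative of f.
Check: d/dz[-2*z/(3*z**2 + 1/3) - 1/(6*z**2 + 2/3)] = (54*z**2 + 27*z - 6)/(81*z**4 + 18*z**2 + 1) = f(z).
F(1/2) = -18/13; F(-1/2) = 6/13.
Integral = F(1/2) - F(-1/2) = -24/13.

Antiderivative: F(z) = -2*z/(3*z**2 + 1/3) - 1/(6*z**2 + 2/3); value = -24/13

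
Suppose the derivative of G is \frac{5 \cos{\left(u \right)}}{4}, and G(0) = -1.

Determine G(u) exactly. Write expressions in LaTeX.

A first test for any G(u): its u-derivative must equal the given G'(u).
A general antiderivative is \frac{5 \sin{\left(u \right)}}{4} + C.
The condition gives C = -1 - (0) = -1.
So G(u) = \frac{5 \sin{\left(u \right)}}{4} - 1.
Check: d/du[\frac{5 \sin{\left(u \right)}}{4} - 1] = \frac{5 \cos{\left(u \right)}}{4} = G'(u).

G(u) = \frac{5 \sin{\left(u \right)}}{4} - 1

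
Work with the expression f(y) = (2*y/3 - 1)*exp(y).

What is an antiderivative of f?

An antiderivative is F(y) = 2*y*exp(y)/3 - 5*exp(y)/3.

f has the shape u'v + uv' for u = 2*y/3 - 5/3 and v = exp(y) — it is the derivative of the product u*v.
Check: d/dy[2*y*exp(y)/3 - 5*exp(y)/3] = 2*y*exp(y)/3 - exp(y), which equals f(y).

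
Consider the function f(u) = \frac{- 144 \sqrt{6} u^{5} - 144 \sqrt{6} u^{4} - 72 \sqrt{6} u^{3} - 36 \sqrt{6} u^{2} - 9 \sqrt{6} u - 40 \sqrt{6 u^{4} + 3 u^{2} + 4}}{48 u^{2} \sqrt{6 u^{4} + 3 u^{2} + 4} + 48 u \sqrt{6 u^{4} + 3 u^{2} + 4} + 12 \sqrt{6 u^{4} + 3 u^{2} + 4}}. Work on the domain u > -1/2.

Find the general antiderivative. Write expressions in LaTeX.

Whatever form F(u) takes, F'(u) = f(u) is non-negotiable.
Check: d/du[- \frac{3 \sqrt{u^{4} + \frac{u^{2}}{2} + \frac{2}{3}}}{2} + \frac{5}{6 u + 3}] = \frac{- 144 \sqrt{6} u^{5} - 144 \sqrt{6} u^{4} - 72 \sqrt{6} u^{3} - 36 \sqrt{6} u^{2} - 9 \sqrt{6} u - 40 \sqrt{6 u^{4} + 3 u^{2} + 4}}{48 u^{2} \sqrt{6 u^{4} + 3 u^{2} + 4} + 48 u \sqrt{6 u^{4} + 3 u^{2} + 4} + 12 \sqrt{6 u^{4} + 3 u^{2} + 4}} = f(u).

F(u) = - \frac{3 \sqrt{u^{4} + \frac{u^{2}}{2} + \frac{2}{3}}}{2} + \frac{5}{6 u + 3} + C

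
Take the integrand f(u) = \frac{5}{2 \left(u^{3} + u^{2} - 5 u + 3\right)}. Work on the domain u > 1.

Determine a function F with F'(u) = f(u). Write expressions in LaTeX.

The denominator factors as 2 \left(u - 1\right)^{2} \left(u + 3\right); partial fractions split f into directly integrable pieces: \frac{5}{32 \left(u + 3\right)} - \frac{5}{32 \left(u - 1\right)} + \frac{5}{8 \left(u - 1\right)^{2}}.
Check: d/du[- \frac{5 \log{\left(u - 1 \right)}}{32} + \frac{5 \log{\left(u + 3 \right)}}{32} - \frac{5}{8 u - 8}] = \frac{5}{2 u^{3} + 2 u^{2} - 10 u + 6}, which equals f(u).

An antiderivative is F(u) = - \frac{5 \log{\left(u - 1 \right)}}{32} + \frac{5 \log{\left(u + 3 \right)}}{32} - \frac{5}{8 u - 8}.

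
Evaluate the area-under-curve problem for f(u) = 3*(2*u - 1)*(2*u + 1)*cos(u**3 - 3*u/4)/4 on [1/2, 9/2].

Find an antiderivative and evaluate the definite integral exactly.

Antiderivative: F(u) = sin(u**3 - 3*u/4); value = sin(351/4) + sin(1/4)

The substitution w = u**3 - 3*u/4 works: f is exactly (dF/dw)*(dw/du) for that inner function.
F(u) = sin(u**3 - 3*u/4) is an antiderivative of f.
Check: d/du[sin(u**3 - 3*u/4)] = 3*u**2*cos(u**3 - 3*u/4) - 3*cos(u**3 - 3*u/4)/4, which equals f(u).
F(9/2) = sin(351/4); F(1/2) = -sin(1/4).
Integral = F(9/2) - F(1/2) = sin(351/4) + sin(1/4).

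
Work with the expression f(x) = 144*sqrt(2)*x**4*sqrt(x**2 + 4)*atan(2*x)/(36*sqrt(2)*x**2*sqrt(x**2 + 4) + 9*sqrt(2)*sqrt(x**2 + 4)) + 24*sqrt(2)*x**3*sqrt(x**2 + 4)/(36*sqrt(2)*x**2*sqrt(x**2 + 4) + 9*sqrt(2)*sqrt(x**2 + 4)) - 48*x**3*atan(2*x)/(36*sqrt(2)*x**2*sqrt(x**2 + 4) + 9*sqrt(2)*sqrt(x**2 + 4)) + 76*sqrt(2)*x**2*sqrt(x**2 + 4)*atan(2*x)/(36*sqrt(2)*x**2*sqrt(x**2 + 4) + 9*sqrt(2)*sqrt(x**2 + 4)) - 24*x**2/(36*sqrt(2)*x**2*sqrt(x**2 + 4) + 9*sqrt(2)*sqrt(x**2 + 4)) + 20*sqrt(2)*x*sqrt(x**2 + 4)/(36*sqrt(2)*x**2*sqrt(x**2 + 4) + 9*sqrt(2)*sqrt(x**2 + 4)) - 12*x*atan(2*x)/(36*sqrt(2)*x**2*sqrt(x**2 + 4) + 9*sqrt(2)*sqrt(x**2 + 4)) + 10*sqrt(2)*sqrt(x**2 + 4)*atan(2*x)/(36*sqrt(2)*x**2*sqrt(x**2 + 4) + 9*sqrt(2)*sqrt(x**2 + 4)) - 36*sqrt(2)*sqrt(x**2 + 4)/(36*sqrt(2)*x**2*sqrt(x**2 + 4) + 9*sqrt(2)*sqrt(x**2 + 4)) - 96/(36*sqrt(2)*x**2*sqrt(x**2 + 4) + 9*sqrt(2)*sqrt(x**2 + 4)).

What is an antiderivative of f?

Recognize the product-rule pattern: f = u'v + uv' with u = 4*x**3/3 + 10*x/9 - 4*sqrt(x**2/2 + 2)/3 - 2, v = atan(2*x), so integration by parts undoes it.
Check: d/dx[2*(6*x**3 + 5*x - 3*sqrt(2)*sqrt(x**2 + 4) - 9)*atan(2*x)/9] = (144*x**4*sqrt(x**2 + 4)*atan(2*x) + 24*x**3*sqrt(x**2 + 4) - 24*sqrt(2)*x**3*atan(2*x) + 76*x**2*sqrt(x**2 + 4)*atan(2*x) - 12*sqrt(2)*x**2 + 20*x*sqrt(x**2 + 4) - 6*sqrt(2)*x*atan(2*x) + 10*sqrt(x**2 + 4)*atan(2*x) - 36*sqrt(x**2 + 4) - 48*sqrt(2))/(36*x**2*sqrt(x**2 + 4) + 9*sqrt(x**2 + 4)), which equals f(x).

An antiderivative is F(x) = 2*(6*x**3 + 5*x - 3*sqrt(2)*sqrt(x**2 + 4) - 9)*atan(2*x)/9.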